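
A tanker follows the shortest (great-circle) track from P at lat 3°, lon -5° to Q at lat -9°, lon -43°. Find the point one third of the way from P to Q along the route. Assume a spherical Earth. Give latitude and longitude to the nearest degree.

Convert each endpoint to a unit vector on the sphere (x = cos φ cos λ, y = cos φ sin λ, z = sin φ).
The central angle between the endpoints is δ = arccos(p₁·p₂) ≈ 0.693 rad (39.7°).
Interpolate at f = 1/3 with slerp weights a = sin((1−f)δ)/sin δ ≈ 0.698, b = sin(fδ)/sin δ ≈ 0.358.
p = a·p₁ + b·p₂ ≈ (0.953, -0.302, -0.020); φ = arcsin(p_z) ≈ -1.12°, λ = atan2(p_y, p_x) ≈ -17.59°.

≈ lat -1°, lon -18°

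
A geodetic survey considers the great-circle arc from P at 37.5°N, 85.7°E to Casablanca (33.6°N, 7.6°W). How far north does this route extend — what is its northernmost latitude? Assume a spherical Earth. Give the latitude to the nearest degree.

The great circle lies in the plane with unit normal n̂ = (p₁ × p₂)/|p₁ × p₂|.
Here n̂_z ≈ -0.691; the vertex latitude is φ_max = arccos|n̂_z| ≈ 46.3°.
Check via Clairaut: cos φ_max = |cos φ₁| · sin C = cos(37.5°)·sin(60.6°) ≈ 0.691, again giving ≈ 46.3°.

≈ 46°N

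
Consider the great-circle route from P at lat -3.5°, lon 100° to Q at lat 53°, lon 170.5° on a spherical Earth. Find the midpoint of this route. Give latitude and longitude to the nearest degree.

≈ lat 29°, lon 125°

The haversine formula gives a central angle δ ≈ 1.418 rad (81.3°) between the endpoints.
Interpolate at f = 1/2 with slerp weights a = sin((1−f)δ)/sin δ ≈ 0.659, b = sin(fδ)/sin δ ≈ 0.659.
p = a·p₁ + b·p₂ ≈ (-0.505, 0.713, 0.486); φ = arcsin(p_z) ≈ 29.08°, λ = atan2(p_y, p_x) ≈ 125.32°.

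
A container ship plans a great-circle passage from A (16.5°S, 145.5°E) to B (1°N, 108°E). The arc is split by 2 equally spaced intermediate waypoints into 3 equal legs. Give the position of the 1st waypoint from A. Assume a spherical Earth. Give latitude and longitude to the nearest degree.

≈ (11°S, 133°E)

Write both endpoints as unit vectors p₁, p₂ with components (cos φ cos λ, cos φ sin λ, sin φ).
The central angle between the endpoints is δ = arccos(p₁·p₂) ≈ 0.714 rad (40.9°).
Interpolate at f = 1/3 with slerp weights a = sin((1−f)δ)/sin δ ≈ 0.700, b = sin(fδ)/sin δ ≈ 0.360.
p = a·p₁ + b·p₂ ≈ (-0.664, 0.722, -0.192); φ = arcsin(p_z) ≈ -11.10°, λ = atan2(p_y, p_x) ≈ 132.60°.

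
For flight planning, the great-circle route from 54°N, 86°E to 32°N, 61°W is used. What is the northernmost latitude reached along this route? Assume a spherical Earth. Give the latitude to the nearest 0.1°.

The great circle lies in the plane with unit normal n̂ = (p₁ × p₂)/|p₁ × p₂|.
Here n̂_z ≈ -0.272; the vertex latitude is φ_max = arccos|n̂_z| ≈ 74.2°.
Check via Clairaut: cos φ_max = |cos φ₁| · sin C = cos(54.0°)·sin(27.5°) ≈ 0.272, again giving ≈ 74.2°.

≈ 74.2°N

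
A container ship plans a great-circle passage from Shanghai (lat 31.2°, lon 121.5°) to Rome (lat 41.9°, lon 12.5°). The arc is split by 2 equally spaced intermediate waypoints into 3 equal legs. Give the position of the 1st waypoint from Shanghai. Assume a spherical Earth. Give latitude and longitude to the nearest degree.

≈ lat 47°, lon 93°

Write both endpoints as unit vectors p₁, p₂ with components (cos φ cos λ, cos φ sin λ, sin φ).
The central angle between the endpoints is δ = arccos(p₁·p₂) ≈ 1.432 rad (82.0°).
Interpolate at f = 1/3 with slerp weights a = sin((1−f)δ)/sin δ ≈ 0.824, b = sin(fδ)/sin δ ≈ 0.464.
p = a·p₁ + b·p₂ ≈ (-0.031, 0.676, 0.737); φ = arcsin(p_z) ≈ 47.44°, λ = atan2(p_y, p_x) ≈ 92.65°.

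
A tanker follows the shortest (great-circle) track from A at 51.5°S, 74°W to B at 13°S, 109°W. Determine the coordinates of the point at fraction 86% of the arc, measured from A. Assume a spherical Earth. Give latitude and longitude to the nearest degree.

Write both endpoints as unit vectors p₁, p₂ with components (cos φ cos λ, cos φ sin λ, sin φ).
The central angle between the endpoints is δ = arccos(p₁·p₂) ≈ 0.833 rad (47.7°).
Interpolate at f = 0.86 with slerp weights a = sin((1−f)δ)/sin δ ≈ 0.157, b = sin(fδ)/sin δ ≈ 0.887.
p = a·p₁ + b·p₂ ≈ (-0.255, -0.912, -0.323); φ = arcsin(p_z) ≈ -18.82°, λ = atan2(p_y, p_x) ≈ -105.60°.

≈ 19°S, 106°W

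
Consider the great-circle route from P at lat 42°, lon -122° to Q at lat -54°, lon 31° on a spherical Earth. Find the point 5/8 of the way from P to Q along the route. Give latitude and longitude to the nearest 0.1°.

≈ lat -37.5°, lon -57.0°

From cos δ = sin φ₁ sin φ₂ + cos φ₁ cos φ₂ cos Δλ, the central angle is δ ≈ 2.767 rad (158.5°).
Interpolate at f = 5/8 with slerp weights a = sin((1−f)δ)/sin δ ≈ 2.352, b = sin(fδ)/sin δ ≈ 2.697.
p = a·p₁ + b·p₂ ≈ (0.433, -0.666, -0.608); φ = arcsin(p_z) ≈ -37.45°, λ = atan2(p_y, p_x) ≈ -56.98°.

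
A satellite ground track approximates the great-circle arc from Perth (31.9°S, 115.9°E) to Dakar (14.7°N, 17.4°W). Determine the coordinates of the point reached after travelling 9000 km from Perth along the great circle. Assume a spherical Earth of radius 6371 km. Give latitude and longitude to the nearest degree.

From cos δ = sin φ₁ sin φ₂ + cos φ₁ cos φ₂ cos Δλ, the central angle is δ ≈ 2.342 rad (134.2°). The total great-circle distance is δ·R ≈ 2.342 × 6371 ≈ 14923 km, so the target fraction is f = 9000/14923 ≈ 0.603.
Interpolate at f ≈ 0.603 with slerp weights a = sin((1−f)δ)/sin δ ≈ 1.118, b = sin(fδ)/sin δ ≈ 1.378.
p = a·p₁ + b·p₂ ≈ (0.857, 0.455, -0.241); φ = arcsin(p_z) ≈ -13.96°, λ = atan2(p_y, p_x) ≈ 27.99°.

≈ 14°S, 28°E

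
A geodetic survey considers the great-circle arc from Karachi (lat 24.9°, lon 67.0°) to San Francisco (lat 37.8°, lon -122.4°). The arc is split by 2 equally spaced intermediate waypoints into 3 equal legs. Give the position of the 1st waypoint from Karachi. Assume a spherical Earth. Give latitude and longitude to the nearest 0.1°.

≈ lat 63.0°, lon 78.5°

Write both endpoints as unit vectors p₁, p₂ with components (cos φ cos λ, cos φ sin λ, sin φ).
The central angle between the endpoints is δ = arccos(p₁·p₂) ≈ 2.036 rad (116.7°).
Interpolate at f = 1/3 with slerp weights a = sin((1−f)δ)/sin δ ≈ 1.094, b = sin(fδ)/sin δ ≈ 0.703.
p = a·p₁ + b·p₂ ≈ (0.090, 0.444, 0.891); φ = arcsin(p_z) ≈ 63.03°, λ = atan2(p_y, p_x) ≈ 78.53°.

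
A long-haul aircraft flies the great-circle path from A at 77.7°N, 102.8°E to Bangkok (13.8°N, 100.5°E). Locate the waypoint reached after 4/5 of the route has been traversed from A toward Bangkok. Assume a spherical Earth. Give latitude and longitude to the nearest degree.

Write both endpoints as unit vectors p₁, p₂ with components (cos φ cos λ, cos φ sin λ, sin φ).
The central angle between the endpoints is δ = arccos(p₁·p₂) ≈ 1.115 rad (63.9°).
Interpolate at f = 4/5 with slerp weights a = sin((1−f)δ)/sin δ ≈ 0.246, b = sin(fδ)/sin δ ≈ 0.867.
p = a·p₁ + b·p₂ ≈ (-0.165, 0.879, 0.447); φ = arcsin(p_z) ≈ 26.58°, λ = atan2(p_y, p_x) ≈ 100.63°.

≈ 27°N, 101°E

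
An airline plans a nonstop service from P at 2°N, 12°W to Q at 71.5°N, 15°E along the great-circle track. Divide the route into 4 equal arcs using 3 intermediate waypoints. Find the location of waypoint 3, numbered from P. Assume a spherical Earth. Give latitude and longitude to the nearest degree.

≈ 55°N, 0°E

Write both endpoints as unit vectors p₁, p₂ with components (cos φ cos λ, cos φ sin λ, sin φ).
The central angle between the endpoints is δ = arccos(p₁·p₂) ≈ 1.250 rad (71.6°).
Interpolate at f = 3/4 with slerp weights a = sin((1−f)δ)/sin δ ≈ 0.324, b = sin(fδ)/sin δ ≈ 0.849.
p = a·p₁ + b·p₂ ≈ (0.577, 0.002, 0.817); φ = arcsin(p_z) ≈ 54.76°, λ = atan2(p_y, p_x) ≈ 0.24°.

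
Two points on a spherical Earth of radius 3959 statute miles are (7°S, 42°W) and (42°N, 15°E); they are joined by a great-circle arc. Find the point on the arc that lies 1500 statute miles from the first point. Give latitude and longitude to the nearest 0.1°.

≈ (9.4°N, 27.7°W)

From cos δ = sin φ₁ sin φ₂ + cos φ₁ cos φ₂ cos Δλ, the central angle is δ ≈ 1.245 rad (71.3°). The total great-circle distance is δ·R ≈ 1.245 × 3959 ≈ 4928 mi, so the target fraction is f = 1500/4928 ≈ 0.304.
Interpolate at f ≈ 0.304 with slerp weights a = sin((1−f)δ)/sin δ ≈ 0.804, b = sin(fδ)/sin δ ≈ 0.390.
p = a·p₁ + b·p₂ ≈ (0.873, -0.459, 0.163); φ = arcsin(p_z) ≈ 9.40°, λ = atan2(p_y, p_x) ≈ -27.72°.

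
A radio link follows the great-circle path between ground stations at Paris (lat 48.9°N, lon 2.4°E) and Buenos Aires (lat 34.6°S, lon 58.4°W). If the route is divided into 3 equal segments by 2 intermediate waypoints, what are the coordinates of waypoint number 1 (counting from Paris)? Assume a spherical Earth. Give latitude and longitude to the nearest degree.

The haversine formula gives a central angle δ ≈ 1.735 rad (99.4°) between the endpoints.
Interpolate at f = 1/3 with slerp weights a = sin((1−f)δ)/sin δ ≈ 0.928, b = sin(fδ)/sin δ ≈ 0.554.
p = a·p₁ + b·p₂ ≈ (0.849, -0.363, 0.385); φ = arcsin(p_z) ≈ 22.62°, λ = atan2(p_y, p_x) ≈ -23.16°.

≈ lat 23°N, lon 23°W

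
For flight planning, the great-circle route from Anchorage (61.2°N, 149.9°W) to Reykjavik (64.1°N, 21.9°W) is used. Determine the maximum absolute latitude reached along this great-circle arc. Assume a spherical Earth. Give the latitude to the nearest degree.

The great circle lies in the plane with unit normal n̂ = (p₁ × p₂)/|p₁ × p₂|.
Here n̂_z ≈ +0.220; the vertex latitude is φ_max = arccos|n̂_z| ≈ 77.3°.
Check via Clairaut: cos φ_max = |cos φ₁| · sin C = cos(61.2°)·sin(27.2°) ≈ 0.220, again giving ≈ 77.3°.

≈ 77°N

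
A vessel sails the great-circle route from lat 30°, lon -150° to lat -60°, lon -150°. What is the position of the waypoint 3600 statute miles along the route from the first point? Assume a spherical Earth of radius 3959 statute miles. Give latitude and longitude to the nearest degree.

The haversine formula gives a central angle δ ≈ 1.571 rad (90.0°) between the endpoints. The total great-circle distance is δ·R ≈ 1.571 × 3959 ≈ 6219 mi, so the target fraction is f = 3600/6219 ≈ 0.579.
Interpolate at f ≈ 0.579 with slerp weights a = sin((1−f)δ)/sin δ ≈ 0.614, b = sin(fδ)/sin δ ≈ 0.789.
p = a·p₁ + b·p₂ ≈ (-0.802, -0.463, -0.376); φ = arcsin(p_z) ≈ -22.10°, λ = atan2(p_y, p_x) ≈ -150.00°.

≈ lat -22°, lon -150°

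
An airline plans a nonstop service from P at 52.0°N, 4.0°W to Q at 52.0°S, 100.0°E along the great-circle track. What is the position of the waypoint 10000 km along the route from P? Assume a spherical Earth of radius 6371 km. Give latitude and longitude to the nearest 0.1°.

≈ 18.8°S, 60.1°E

Write both endpoints as unit vectors p₁, p₂ with components (cos φ cos λ, cos φ sin λ, sin φ).
The central angle between the endpoints is δ = arccos(p₁·p₂) ≈ 2.364 rad (135.5°). The total great-circle distance is δ·R ≈ 2.364 × 6371 ≈ 15062 km, so the target fraction is f = 10000/15062 ≈ 0.664.
Interpolate at f ≈ 0.664 with slerp weights a = sin((1−f)δ)/sin δ ≈ 1.017, b = sin(fδ)/sin δ ≈ 1.425.
p = a·p₁ + b·p₂ ≈ (0.472, 0.821, -0.322); φ = arcsin(p_z) ≈ -18.77°, λ = atan2(p_y, p_x) ≈ 60.08°.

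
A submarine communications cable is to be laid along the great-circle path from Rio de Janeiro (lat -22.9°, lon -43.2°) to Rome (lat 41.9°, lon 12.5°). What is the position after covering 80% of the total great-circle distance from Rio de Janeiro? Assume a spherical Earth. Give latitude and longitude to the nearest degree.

The haversine formula gives a central angle δ ≈ 1.444 rad (82.7°) between the endpoints.
Interpolate at f = 0.80 with slerp weights a = sin((1−f)δ)/sin δ ≈ 0.287, b = sin(fδ)/sin δ ≈ 0.922.
p = a·p₁ + b·p₂ ≈ (0.863, -0.032, 0.504); φ = arcsin(p_z) ≈ 30.28°, λ = atan2(p_y, p_x) ≈ -2.15°.

≈ lat 30°, lon -2°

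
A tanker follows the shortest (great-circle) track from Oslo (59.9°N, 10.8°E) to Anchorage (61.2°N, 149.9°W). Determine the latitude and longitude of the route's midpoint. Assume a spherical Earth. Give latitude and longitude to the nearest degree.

≈ 85°N, 63°W

Convert each endpoint to a unit vector on the sphere (x = cos φ cos λ, y = cos φ sin λ, z = sin φ).
The central angle between the endpoints is δ = arccos(p₁·p₂) ≈ 1.012 rad (58.0°).
Interpolate at f = 1/2 with slerp weights a = sin((1−f)δ)/sin δ ≈ 0.572, b = sin(fδ)/sin δ ≈ 0.572.
p = a·p₁ + b·p₂ ≈ (0.043, -0.084, 0.995); φ = arcsin(p_z) ≈ 84.56°, λ = atan2(p_y, p_x) ≈ -62.81°.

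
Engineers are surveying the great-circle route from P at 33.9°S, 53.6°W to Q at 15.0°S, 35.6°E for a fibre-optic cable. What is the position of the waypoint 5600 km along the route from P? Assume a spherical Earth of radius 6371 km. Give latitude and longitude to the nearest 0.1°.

≈ 29.3°S, 6.1°E

Convert each endpoint to a unit vector on the sphere (x = cos φ cos λ, y = cos φ sin λ, z = sin φ).
The central angle between the endpoints is δ = arccos(p₁·p₂) ≈ 1.415 rad (81.1°). The total great-circle distance is δ·R ≈ 1.415 × 6371 ≈ 9013 km, so the target fraction is f = 5600/9013 ≈ 0.621.
Interpolate at f ≈ 0.621 with slerp weights a = sin((1−f)δ)/sin δ ≈ 0.517, b = sin(fδ)/sin δ ≈ 0.780.
p = a·p₁ + b·p₂ ≈ (0.867, 0.093, -0.490); φ = arcsin(p_z) ≈ -29.34°, λ = atan2(p_y, p_x) ≈ 6.14°.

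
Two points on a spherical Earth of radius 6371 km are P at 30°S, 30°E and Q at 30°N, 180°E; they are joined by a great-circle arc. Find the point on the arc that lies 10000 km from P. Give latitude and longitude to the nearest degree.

From cos δ = sin φ₁ sin φ₂ + cos φ₁ cos φ₂ cos Δλ, the central angle is δ ≈ 2.689 rad (154.1°). The total great-circle distance is δ·R ≈ 2.689 × 6371 ≈ 17135 km, so the target fraction is f = 10000/17135 ≈ 0.584.
Interpolate at f ≈ 0.584 with slerp weights a = sin((1−f)δ)/sin δ ≈ 2.060, b = sin(fδ)/sin δ ≈ 2.289.
p = a·p₁ + b·p₂ ≈ (-0.437, 0.892, 0.114); φ = arcsin(p_z) ≈ 6.57°, λ = atan2(p_y, p_x) ≈ 116.11°.

≈ 7°N, 116°E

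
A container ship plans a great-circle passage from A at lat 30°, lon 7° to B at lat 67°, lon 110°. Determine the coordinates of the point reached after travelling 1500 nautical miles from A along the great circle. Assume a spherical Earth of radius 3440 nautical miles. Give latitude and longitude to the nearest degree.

Write both endpoints as unit vectors p₁, p₂ with components (cos φ cos λ, cos φ sin λ, sin φ).
The central angle between the endpoints is δ = arccos(p₁·p₂) ≈ 1.177 rad (67.4°). The total great-circle distance is δ·R ≈ 1.177 × 3440 ≈ 4047 nmi, so the target fraction is f = 1500/4047 ≈ 0.371.
Interpolate at f ≈ 0.371 with slerp weights a = sin((1−f)δ)/sin δ ≈ 0.731, b = sin(fδ)/sin δ ≈ 0.457.
p = a·p₁ + b·p₂ ≈ (0.567, 0.245, 0.786); φ = arcsin(p_z) ≈ 51.85°, λ = atan2(p_y, p_x) ≈ 23.38°.

≈ lat 52°, lon 23°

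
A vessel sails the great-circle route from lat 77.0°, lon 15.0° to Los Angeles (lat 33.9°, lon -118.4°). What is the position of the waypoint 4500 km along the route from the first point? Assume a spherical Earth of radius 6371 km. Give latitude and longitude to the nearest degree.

≈ lat 58°, lon -110°

From cos δ = sin φ₁ sin φ₂ + cos φ₁ cos φ₂ cos Δλ, the central angle is δ ≈ 1.143 rad (65.5°). The total great-circle distance is δ·R ≈ 1.143 × 6371 ≈ 7280 km, so the target fraction is f = 4500/7280 ≈ 0.618.
Interpolate at f ≈ 0.618 with slerp weights a = sin((1−f)δ)/sin δ ≈ 0.465, b = sin(fδ)/sin δ ≈ 0.713.
p = a·p₁ + b·p₂ ≈ (-0.181, -0.494, 0.851); φ = arcsin(p_z) ≈ 58.27°, λ = atan2(p_y, p_x) ≈ -110.10°.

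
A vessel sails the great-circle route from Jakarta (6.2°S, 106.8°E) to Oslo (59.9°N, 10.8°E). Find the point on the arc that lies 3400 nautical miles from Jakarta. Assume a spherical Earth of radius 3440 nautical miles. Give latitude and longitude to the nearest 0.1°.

≈ 41.1°N, 72.8°E

Convert each endpoint to a unit vector on the sphere (x = cos φ cos λ, y = cos φ sin λ, z = sin φ).
The central angle between the endpoints is δ = arccos(p₁·p₂) ≈ 1.717 rad (98.4°). The total great-circle distance is δ·R ≈ 1.717 × 3440 ≈ 5906 nmi, so the target fraction is f = 3400/5906 ≈ 0.576.
Interpolate at f ≈ 0.576 with slerp weights a = sin((1−f)δ)/sin δ ≈ 0.673, b = sin(fδ)/sin δ ≈ 0.844.
p = a·p₁ + b·p₂ ≈ (0.222, 0.720, 0.658); φ = arcsin(p_z) ≈ 41.12°, λ = atan2(p_y, p_x) ≈ 72.82°.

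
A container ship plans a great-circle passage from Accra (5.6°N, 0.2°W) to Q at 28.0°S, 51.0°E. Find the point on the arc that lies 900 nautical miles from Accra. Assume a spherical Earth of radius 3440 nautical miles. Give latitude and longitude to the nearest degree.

From cos δ = sin φ₁ sin φ₂ + cos φ₁ cos φ₂ cos Δλ, the central angle is δ ≈ 1.042 rad (59.7°). The total great-circle distance is δ·R ≈ 1.042 × 3440 ≈ 3583 nmi, so the target fraction is f = 900/3583 ≈ 0.251.
Interpolate at f ≈ 0.251 with slerp weights a = sin((1−f)δ)/sin δ ≈ 0.815, b = sin(fδ)/sin δ ≈ 0.300.
p = a·p₁ + b·p₂ ≈ (0.977, 0.203, -0.061); φ = arcsin(p_z) ≈ -3.51°, λ = atan2(p_y, p_x) ≈ 11.72°.

≈ 4°S, 12°E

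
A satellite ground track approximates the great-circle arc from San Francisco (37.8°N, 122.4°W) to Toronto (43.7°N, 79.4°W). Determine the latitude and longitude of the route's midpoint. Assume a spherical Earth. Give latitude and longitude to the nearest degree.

≈ 43°N, 102°W

From cos δ = sin φ₁ sin φ₂ + cos φ₁ cos φ₂ cos Δλ, the central angle is δ ≈ 0.571 rad (32.7°).
Interpolate at f = 1/2 with slerp weights a = sin((1−f)δ)/sin δ ≈ 0.521, b = sin(fδ)/sin δ ≈ 0.521.
p = a·p₁ + b·p₂ ≈ (-0.151, -0.718, 0.679); φ = arcsin(p_z) ≈ 42.80°, λ = atan2(p_y, p_x) ≈ -101.90°.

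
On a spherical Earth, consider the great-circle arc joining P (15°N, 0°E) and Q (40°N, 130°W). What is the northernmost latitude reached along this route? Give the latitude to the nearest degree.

The great circle lies in the plane with unit normal n̂ = (p₁ × p₂)/|p₁ × p₂|.
Here n̂_z ≈ -0.596; the vertex latitude is φ_max = arccos|n̂_z| ≈ 53.4°.
Check via Clairaut: cos φ_max = |cos φ₁| · sin C = cos(15.0°)·sin(38.1°) ≈ 0.596, again giving ≈ 53.4°.

≈ 53°N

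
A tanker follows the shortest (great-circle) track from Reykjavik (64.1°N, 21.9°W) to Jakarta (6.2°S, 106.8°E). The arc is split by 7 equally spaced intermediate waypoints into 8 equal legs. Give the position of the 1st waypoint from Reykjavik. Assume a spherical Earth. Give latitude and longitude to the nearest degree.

≈ 69°N, 12°E

Write both endpoints as unit vectors p₁, p₂ with components (cos φ cos λ, cos φ sin λ, sin φ).
The central angle between the endpoints is δ = arccos(p₁·p₂) ≈ 1.948 rad (111.6°).
Interpolate at f = 1/8 with slerp weights a = sin((1−f)δ)/sin δ ≈ 1.066, b = sin(fδ)/sin δ ≈ 0.259.
p = a·p₁ + b·p₂ ≈ (0.358, 0.073, 0.931); φ = arcsin(p_z) ≈ 68.60°, λ = atan2(p_y, p_x) ≈ 11.57°.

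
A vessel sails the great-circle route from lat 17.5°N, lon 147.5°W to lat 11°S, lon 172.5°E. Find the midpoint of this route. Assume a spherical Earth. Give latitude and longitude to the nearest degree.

Write both endpoints as unit vectors p₁, p₂ with components (cos φ cos λ, cos φ sin λ, sin φ).
The central angle between the endpoints is δ = arccos(p₁·p₂) ≈ 0.850 rad (48.7°).
Interpolate at f = 1/2 with slerp weights a = sin((1−f)δ)/sin δ ≈ 0.549, b = sin(fδ)/sin δ ≈ 0.549.
p = a·p₁ + b·p₂ ≈ (-0.976, -0.211, 0.060); φ = arcsin(p_z) ≈ 3.46°, λ = atan2(p_y, p_x) ≈ -167.80°.

≈ lat 3°N, lon 168°W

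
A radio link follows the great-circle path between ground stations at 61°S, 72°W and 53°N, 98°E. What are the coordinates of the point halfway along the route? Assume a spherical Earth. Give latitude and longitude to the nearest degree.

The haversine formula gives a central angle δ ≈ 2.973 rad (170.3°) between the endpoints.
Interpolate at f = 1/2 with slerp weights a = sin((1−f)δ)/sin δ ≈ 5.941, b = sin(fδ)/sin δ ≈ 5.941.
p = a·p₁ + b·p₂ ≈ (0.392, 0.801, -0.451); φ = arcsin(p_z) ≈ -26.84°, λ = atan2(p_y, p_x) ≈ 63.91°.

≈ 27°S, 64°E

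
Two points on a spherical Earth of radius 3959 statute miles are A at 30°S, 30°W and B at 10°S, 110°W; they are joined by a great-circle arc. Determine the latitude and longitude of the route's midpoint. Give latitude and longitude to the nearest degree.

≈ 25°S, 73°W

The haversine formula gives a central angle δ ≈ 1.334 rad (76.4°) between the endpoints.
Interpolate at f = 1/2 with slerp weights a = sin((1−f)δ)/sin δ ≈ 0.636, b = sin(fδ)/sin δ ≈ 0.636.
p = a·p₁ + b·p₂ ≈ (0.263, -0.864, -0.429); φ = arcsin(p_z) ≈ -25.38°, λ = atan2(p_y, p_x) ≈ -73.08°.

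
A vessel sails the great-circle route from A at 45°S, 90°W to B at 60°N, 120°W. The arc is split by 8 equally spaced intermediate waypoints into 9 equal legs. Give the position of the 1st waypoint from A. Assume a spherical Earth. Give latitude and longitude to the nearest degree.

≈ 33°S, 94°W

Write both endpoints as unit vectors p₁, p₂ with components (cos φ cos λ, cos φ sin λ, sin φ).
The central angle between the endpoints is δ = arccos(p₁·p₂) ≈ 1.882 rad (107.8°).
Interpolate at f = 1/9 with slerp weights a = sin((1−f)δ)/sin δ ≈ 1.045, b = sin(fδ)/sin δ ≈ 0.218.
p = a·p₁ + b·p₂ ≈ (-0.055, -0.833, -0.550); φ = arcsin(p_z) ≈ -33.37°, λ = atan2(p_y, p_x) ≈ -93.74°.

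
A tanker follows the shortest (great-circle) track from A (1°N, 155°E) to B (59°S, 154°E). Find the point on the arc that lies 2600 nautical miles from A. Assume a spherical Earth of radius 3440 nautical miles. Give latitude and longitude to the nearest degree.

From cos δ = sin φ₁ sin φ₂ + cos φ₁ cos φ₂ cos Δλ, the central angle is δ ≈ 1.047 rad (60.0°). The total great-circle distance is δ·R ≈ 1.047 × 3440 ≈ 3603 nmi, so the target fraction is f = 2600/3603 ≈ 0.722.
Interpolate at f ≈ 0.722 with slerp weights a = sin((1−f)δ)/sin δ ≈ 0.332, b = sin(fδ)/sin δ ≈ 0.792.
p = a·p₁ + b·p₂ ≈ (-0.667, 0.319, -0.673); φ = arcsin(p_z) ≈ -42.30°, λ = atan2(p_y, p_x) ≈ 154.45°.

≈ (42°S, 154°E)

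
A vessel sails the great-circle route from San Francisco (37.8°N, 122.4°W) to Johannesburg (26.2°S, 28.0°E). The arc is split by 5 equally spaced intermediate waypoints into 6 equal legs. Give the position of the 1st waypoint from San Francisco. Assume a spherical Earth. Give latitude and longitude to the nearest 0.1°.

≈ 40.4°N, 89.6°W

The haversine formula gives a central angle δ ≈ 2.662 rad (152.5°) between the endpoints.
Interpolate at f = 1/6 with slerp weights a = sin((1−f)δ)/sin δ ≈ 1.728, b = sin(fδ)/sin δ ≈ 0.930.
p = a·p₁ + b·p₂ ≈ (0.005, -0.761, 0.649); φ = arcsin(p_z) ≈ 40.43°, λ = atan2(p_y, p_x) ≈ -89.63°.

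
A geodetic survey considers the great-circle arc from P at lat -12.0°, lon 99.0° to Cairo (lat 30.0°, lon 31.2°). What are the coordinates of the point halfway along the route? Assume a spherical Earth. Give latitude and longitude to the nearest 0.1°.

≈ lat 10.8°, lon 67.4°

Convert each endpoint to a unit vector on the sphere (x = cos φ cos λ, y = cos φ sin λ, z = sin φ).
The central angle between the endpoints is δ = arccos(p₁·p₂) ≈ 1.353 rad (77.5°).
Interpolate at f = 1/2 with slerp weights a = sin((1−f)δ)/sin δ ≈ 0.641, b = sin(fδ)/sin δ ≈ 0.641.
p = a·p₁ + b·p₂ ≈ (0.377, 0.907, 0.187); φ = arcsin(p_z) ≈ 10.79°, λ = atan2(p_y, p_x) ≈ 67.44°.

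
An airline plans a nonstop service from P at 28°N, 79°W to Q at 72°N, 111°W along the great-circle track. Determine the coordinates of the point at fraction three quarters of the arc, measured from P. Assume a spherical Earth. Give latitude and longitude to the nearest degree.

Convert each endpoint to a unit vector on the sphere (x = cos φ cos λ, y = cos φ sin λ, z = sin φ).
The central angle between the endpoints is δ = arccos(p₁·p₂) ≈ 0.826 rad (47.3°).
Interpolate at f = 3/4 with slerp weights a = sin((1−f)δ)/sin δ ≈ 0.279, b = sin(fδ)/sin δ ≈ 0.790.
p = a·p₁ + b·p₂ ≈ (-0.040, -0.470, 0.882); φ = arcsin(p_z) ≈ 61.88°, λ = atan2(p_y, p_x) ≈ -94.93°.

≈ 62°N, 95°W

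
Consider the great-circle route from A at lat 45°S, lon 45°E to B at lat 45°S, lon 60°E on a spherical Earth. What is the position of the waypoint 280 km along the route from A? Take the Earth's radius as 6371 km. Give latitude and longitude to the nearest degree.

The haversine formula gives a central angle δ ≈ 0.185 rad (10.6°) between the endpoints. The total great-circle distance is δ·R ≈ 0.185 × 6371 ≈ 1178 km, so the target fraction is f = 280/1178 ≈ 0.238.
Interpolate at f ≈ 0.238 with slerp weights a = sin((1−f)δ)/sin δ ≈ 0.764, b = sin(fδ)/sin δ ≈ 0.239.
p = a·p₁ + b·p₂ ≈ (0.467, 0.528, -0.709); φ = arcsin(p_z) ≈ -45.18°, λ = atan2(p_y, p_x) ≈ 48.56°.

≈ lat 45°S, lon 49°E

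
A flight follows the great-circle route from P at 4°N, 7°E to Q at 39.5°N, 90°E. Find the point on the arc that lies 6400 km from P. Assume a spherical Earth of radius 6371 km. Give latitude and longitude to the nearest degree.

≈ 35°N, 60°E

The haversine formula gives a central angle δ ≈ 1.432 rad (82.1°) between the endpoints. The total great-circle distance is δ·R ≈ 1.432 × 6371 ≈ 9124 km, so the target fraction is f = 6400/9124 ≈ 0.701.
Interpolate at f ≈ 0.701 with slerp weights a = sin((1−f)δ)/sin δ ≈ 0.419, b = sin(fδ)/sin δ ≈ 0.852.
p = a·p₁ + b·p₂ ≈ (0.415, 0.708, 0.571); φ = arcsin(p_z) ≈ 34.83°, λ = atan2(p_y, p_x) ≈ 59.66°.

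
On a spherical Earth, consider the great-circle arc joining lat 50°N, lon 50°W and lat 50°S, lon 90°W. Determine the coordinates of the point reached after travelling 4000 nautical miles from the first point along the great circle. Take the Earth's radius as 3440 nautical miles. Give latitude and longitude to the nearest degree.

≈ lat 13°S, lon 74°W

Write both endpoints as unit vectors p₁, p₂ with components (cos φ cos λ, cos φ sin λ, sin φ).
The central angle between the endpoints is δ = arccos(p₁·p₂) ≈ 1.845 rad (105.7°). The total great-circle distance is δ·R ≈ 1.845 × 3440 ≈ 6345 nmi, so the target fraction is f = 4000/6345 ≈ 0.630.
Interpolate at f ≈ 0.630 with slerp weights a = sin((1−f)δ)/sin δ ≈ 0.654, b = sin(fδ)/sin δ ≈ 0.953.
p = a·p₁ + b·p₂ ≈ (0.270, -0.935, -0.229); φ = arcsin(p_z) ≈ -13.24°, λ = atan2(p_y, p_x) ≈ -73.87°.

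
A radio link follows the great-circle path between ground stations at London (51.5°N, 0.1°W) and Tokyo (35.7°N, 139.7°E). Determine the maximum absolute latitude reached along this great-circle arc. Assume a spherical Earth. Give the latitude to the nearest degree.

≈ 71°N

The great circle lies in the plane with unit normal n̂ = (p₁ × p₂)/|p₁ × p₂|.
Here n̂_z ≈ +0.327; the vertex latitude is φ_max = arccos|n̂_z| ≈ 70.9°.
Check via Clairaut: cos φ_max = |cos φ₁| · sin C = cos(51.5°)·sin(31.7°) ≈ 0.327, again giving ≈ 70.9°.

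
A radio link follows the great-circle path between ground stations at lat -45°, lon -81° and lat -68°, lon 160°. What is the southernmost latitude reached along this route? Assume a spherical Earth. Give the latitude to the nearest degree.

The great circle lies in the plane with unit normal n̂ = (p₁ × p₂)/|p₁ × p₂|.
Here n̂_z ≈ -0.273; the vertex latitude is φ_max = arccos|n̂_z| ≈ 74.2°.
Check via Clairaut: cos φ_max = |cos φ₁| · sin C = cos(45.0°)·sin(157.3°) ≈ 0.273, again giving ≈ 74.2°.

≈ -74°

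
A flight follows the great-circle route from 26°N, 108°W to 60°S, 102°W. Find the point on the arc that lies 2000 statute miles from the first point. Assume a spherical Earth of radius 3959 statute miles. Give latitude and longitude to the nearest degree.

Convert each endpoint to a unit vector on the sphere (x = cos φ cos λ, y = cos φ sin λ, z = sin φ).
The central angle between the endpoints is δ = arccos(p₁·p₂) ≈ 1.503 rad (86.1°). The total great-circle distance is δ·R ≈ 1.503 × 3959 ≈ 5952 mi, so the target fraction is f = 2000/5952 ≈ 0.336.
Interpolate at f ≈ 0.336 with slerp weights a = sin((1−f)δ)/sin δ ≈ 0.842, b = sin(fδ)/sin δ ≈ 0.485.
p = a·p₁ + b·p₂ ≈ (-0.284, -0.957, -0.051); φ = arcsin(p_z) ≈ -2.91°, λ = atan2(p_y, p_x) ≈ -106.55°.

≈ 3°S, 107°W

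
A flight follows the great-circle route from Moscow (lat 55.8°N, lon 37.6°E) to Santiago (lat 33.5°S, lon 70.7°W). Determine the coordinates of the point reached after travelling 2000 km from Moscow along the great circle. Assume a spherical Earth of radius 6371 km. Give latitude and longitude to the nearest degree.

≈ lat 50°N, lon 9°E

Convert each endpoint to a unit vector on the sphere (x = cos φ cos λ, y = cos φ sin λ, z = sin φ).
The central angle between the endpoints is δ = arccos(p₁·p₂) ≈ 2.219 rad (127.1°). The total great-circle distance is δ·R ≈ 2.219 × 6371 ≈ 14137 km, so the target fraction is f = 2000/14137 ≈ 0.141.
Interpolate at f ≈ 0.141 with slerp weights a = sin((1−f)δ)/sin δ ≈ 1.185, b = sin(fδ)/sin δ ≈ 0.387.
p = a·p₁ + b·p₂ ≈ (0.634, 0.102, 0.766); φ = arcsin(p_z) ≈ 50.02°, λ = atan2(p_y, p_x) ≈ 9.09°.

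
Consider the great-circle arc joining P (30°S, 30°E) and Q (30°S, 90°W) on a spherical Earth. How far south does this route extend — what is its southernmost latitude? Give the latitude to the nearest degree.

The great circle lies in the plane with unit normal n̂ = (p₁ × p₂)/|p₁ × p₂|.
Here n̂_z ≈ -0.655; the vertex latitude is φ_max = arccos|n̂_z| ≈ 49.1°.
Check via Clairaut: cos φ_max = |cos φ₁| · sin C = cos(30.0°)·sin(130.9°) ≈ 0.655, again giving ≈ 49.1°.

≈ 49°S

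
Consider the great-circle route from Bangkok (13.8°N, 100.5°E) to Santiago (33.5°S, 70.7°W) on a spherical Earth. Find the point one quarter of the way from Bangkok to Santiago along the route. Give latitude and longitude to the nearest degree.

≈ 23°S, 86°E

Convert each endpoint to a unit vector on the sphere (x = cos φ cos λ, y = cos φ sin λ, z = sin φ).
The central angle between the endpoints is δ = arccos(p₁·p₂) ≈ 2.771 rad (158.7°).
Interpolate at f = 1/4 with slerp weights a = sin((1−f)δ)/sin δ ≈ 2.411, b = sin(fδ)/sin δ ≈ 1.761.
p = a·p₁ + b·p₂ ≈ (0.059, 0.916, -0.397); φ = arcsin(p_z) ≈ -23.39°, λ = atan2(p_y, p_x) ≈ 86.33°.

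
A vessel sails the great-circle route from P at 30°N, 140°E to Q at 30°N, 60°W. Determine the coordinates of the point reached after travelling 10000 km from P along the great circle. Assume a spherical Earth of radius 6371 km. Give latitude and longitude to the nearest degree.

≈ 55°N, 75°W

Convert each endpoint to a unit vector on the sphere (x = cos φ cos λ, y = cos φ sin λ, z = sin φ).
The central angle between the endpoints is δ = arccos(p₁·p₂) ≈ 2.043 rad (117.1°). The total great-circle distance is δ·R ≈ 2.043 × 6371 ≈ 13015 km, so the target fraction is f = 10000/13015 ≈ 0.768.
Interpolate at f ≈ 0.768 with slerp weights a = sin((1−f)δ)/sin δ ≈ 0.512, b = sin(fδ)/sin δ ≈ 1.123.
p = a·p₁ + b·p₂ ≈ (0.147, -0.557, 0.817); φ = arcsin(p_z) ≈ 54.82°, λ = atan2(p_y, p_x) ≈ -75.25°.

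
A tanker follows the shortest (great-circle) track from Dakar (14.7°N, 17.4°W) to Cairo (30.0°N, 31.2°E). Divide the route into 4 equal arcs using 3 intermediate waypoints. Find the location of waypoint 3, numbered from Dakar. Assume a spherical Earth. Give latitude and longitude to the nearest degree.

The haversine formula gives a central angle δ ≈ 0.822 rad (47.1°) between the endpoints.
Interpolate at f = 3/4 with slerp weights a = sin((1−f)δ)/sin δ ≈ 0.279, b = sin(fδ)/sin δ ≈ 0.789.
p = a·p₁ + b·p₂ ≈ (0.842, 0.274, 0.465); φ = arcsin(p_z) ≈ 27.73°, λ = atan2(p_y, p_x) ≈ 18.00°.

≈ 28°N, 18°E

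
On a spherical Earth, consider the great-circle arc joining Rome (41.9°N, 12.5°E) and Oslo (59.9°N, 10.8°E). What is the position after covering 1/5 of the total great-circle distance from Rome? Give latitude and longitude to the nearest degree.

≈ 46°N, 12°E

Write both endpoints as unit vectors p₁, p₂ with components (cos φ cos λ, cos φ sin λ, sin φ).
The central angle between the endpoints is δ = arccos(p₁·p₂) ≈ 0.315 rad (18.0°).
Interpolate at f = 1/5 with slerp weights a = sin((1−f)δ)/sin δ ≈ 0.805, b = sin(fδ)/sin δ ≈ 0.203.
p = a·p₁ + b·p₂ ≈ (0.685, 0.149, 0.713); φ = arcsin(p_z) ≈ 45.50°, λ = atan2(p_y, p_x) ≈ 12.25°.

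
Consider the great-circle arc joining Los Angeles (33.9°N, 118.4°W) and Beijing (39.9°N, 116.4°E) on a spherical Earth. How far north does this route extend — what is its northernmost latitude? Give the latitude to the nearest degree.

The great circle lies in the plane with unit normal n̂ = (p₁ × p₂)/|p₁ × p₂|.
Here n̂_z ≈ -0.520; the vertex latitude is φ_max = arccos|n̂_z| ≈ 58.6°.
Check via Clairaut: cos φ_max = |cos φ₁| · sin C = cos(33.9°)·sin(38.8°) ≈ 0.520, again giving ≈ 58.6°.

≈ 59°N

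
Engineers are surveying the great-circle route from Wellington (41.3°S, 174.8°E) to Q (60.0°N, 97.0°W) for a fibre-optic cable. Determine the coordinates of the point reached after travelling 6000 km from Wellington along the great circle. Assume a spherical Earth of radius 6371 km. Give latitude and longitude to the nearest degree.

Write both endpoints as unit vectors p₁, p₂ with components (cos φ cos λ, cos φ sin λ, sin φ).
The central angle between the endpoints is δ = arccos(p₁·p₂) ≈ 2.165 rad (124.0°). The total great-circle distance is δ·R ≈ 2.165 × 6371 ≈ 13793 km, so the target fraction is f = 6000/13793 ≈ 0.435.
Interpolate at f ≈ 0.435 with slerp weights a = sin((1−f)δ)/sin δ ≈ 1.135, b = sin(fδ)/sin δ ≈ 0.976.
p = a·p₁ + b·p₂ ≈ (-0.908, -0.407, 0.096); φ = arcsin(p_z) ≈ 5.52°, λ = atan2(p_y, p_x) ≈ -155.86°.

≈ (6°N, 156°W)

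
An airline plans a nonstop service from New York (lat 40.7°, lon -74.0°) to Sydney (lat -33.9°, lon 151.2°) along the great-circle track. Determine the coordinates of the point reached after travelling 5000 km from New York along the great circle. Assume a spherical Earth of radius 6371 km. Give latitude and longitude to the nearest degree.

Convert each endpoint to a unit vector on the sphere (x = cos φ cos λ, y = cos φ sin λ, z = sin φ).
The central angle between the endpoints is δ = arccos(p₁·p₂) ≈ 2.510 rad (143.8°). The total great-circle distance is δ·R ≈ 2.510 × 6371 ≈ 15991 km, so the target fraction is f = 5000/15991 ≈ 0.313.
Interpolate at f ≈ 0.313 with slerp weights a = sin((1−f)δ)/sin δ ≈ 1.674, b = sin(fδ)/sin δ ≈ 1.197.
p = a·p₁ + b·p₂ ≈ (-0.521, -0.741, 0.424); φ = arcsin(p_z) ≈ 25.07°, λ = atan2(p_y, p_x) ≈ -125.10°.

≈ lat 25°, lon -125°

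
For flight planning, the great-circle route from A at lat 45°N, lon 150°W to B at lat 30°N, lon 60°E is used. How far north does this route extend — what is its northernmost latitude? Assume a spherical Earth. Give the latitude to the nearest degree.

The great circle lies in the plane with unit normal n̂ = (p₁ × p₂)/|p₁ × p₂|.
Here n̂_z ≈ -0.311; the vertex latitude is φ_max = arccos|n̂_z| ≈ 71.9°.
Check via Clairaut: cos φ_max = |cos φ₁| · sin C = cos(45.0°)·sin(26.1°) ≈ 0.311, again giving ≈ 71.9°.

≈ 72°N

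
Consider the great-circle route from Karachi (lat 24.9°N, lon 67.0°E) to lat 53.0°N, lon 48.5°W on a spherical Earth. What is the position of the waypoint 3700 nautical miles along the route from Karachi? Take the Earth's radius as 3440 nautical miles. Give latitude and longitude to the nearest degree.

≈ lat 60°N, lon 9°W

Convert each endpoint to a unit vector on the sphere (x = cos φ cos λ, y = cos φ sin λ, z = sin φ).
The central angle between the endpoints is δ = arccos(p₁·p₂) ≈ 1.469 rad (84.2°). The total great-circle distance is δ·R ≈ 1.469 × 3440 ≈ 5055 nmi, so the target fraction is f = 3700/5055 ≈ 0.732.
Interpolate at f ≈ 0.732 with slerp weights a = sin((1−f)δ)/sin δ ≈ 0.386, b = sin(fδ)/sin δ ≈ 0.884.
p = a·p₁ + b·p₂ ≈ (0.489, -0.077, 0.869); φ = arcsin(p_z) ≈ 60.31°, λ = atan2(p_y, p_x) ≈ -8.90°.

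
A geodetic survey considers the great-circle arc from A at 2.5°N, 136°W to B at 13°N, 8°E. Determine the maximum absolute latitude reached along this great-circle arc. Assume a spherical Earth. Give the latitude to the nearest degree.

≈ 24°N

The great circle lies in the plane with unit normal n̂ = (p₁ × p₂)/|p₁ × p₂|.
Here n̂_z ≈ +0.910; the vertex latitude is φ_max = arccos|n̂_z| ≈ 24.5°.
Check via Clairaut: cos φ_max = |cos φ₁| · sin C = cos(2.5°)·sin(65.7°) ≈ 0.910, again giving ≈ 24.5°.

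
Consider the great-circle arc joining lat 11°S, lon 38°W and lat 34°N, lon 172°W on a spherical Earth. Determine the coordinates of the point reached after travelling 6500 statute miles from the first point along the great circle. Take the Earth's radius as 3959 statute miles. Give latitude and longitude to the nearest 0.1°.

≈ lat 36.4°N, lon 124.9°W

Write both endpoints as unit vectors p₁, p₂ with components (cos φ cos λ, cos φ sin λ, sin φ).
The central angle between the endpoints is δ = arccos(p₁·p₂) ≈ 2.308 rad (132.2°). The total great-circle distance is δ·R ≈ 2.308 × 3959 ≈ 9136 mi, so the target fraction is f = 6500/9136 ≈ 0.711.
Interpolate at f ≈ 0.711 with slerp weights a = sin((1−f)δ)/sin δ ≈ 0.834, b = sin(fδ)/sin δ ≈ 1.347.
p = a·p₁ + b·p₂ ≈ (-0.461, -0.660, 0.594); φ = arcsin(p_z) ≈ 36.44°, λ = atan2(p_y, p_x) ≈ -124.92°.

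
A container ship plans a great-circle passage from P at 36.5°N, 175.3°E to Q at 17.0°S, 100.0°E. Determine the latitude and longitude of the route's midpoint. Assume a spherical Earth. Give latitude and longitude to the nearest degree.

From cos δ = sin φ₁ sin φ₂ + cos φ₁ cos φ₂ cos Δλ, the central angle is δ ≈ 1.550 rad (88.8°).
Interpolate at f = 1/2 with slerp weights a = sin((1−f)δ)/sin δ ≈ 0.700, b = sin(fδ)/sin δ ≈ 0.700.
p = a·p₁ + b·p₂ ≈ (-0.677, 0.705, 0.212); φ = arcsin(p_z) ≈ 12.22°, λ = atan2(p_y, p_x) ≈ 133.83°.

≈ 12°N, 134°E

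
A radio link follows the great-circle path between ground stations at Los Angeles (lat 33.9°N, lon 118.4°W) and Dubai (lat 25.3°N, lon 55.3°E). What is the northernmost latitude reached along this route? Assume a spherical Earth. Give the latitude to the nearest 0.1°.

≈ 84.5°N

The great circle lies in the plane with unit normal n̂ = (p₁ × p₂)/|p₁ × p₂|.
Here n̂_z ≈ +0.096; the vertex latitude is φ_max = arccos|n̂_z| ≈ 84.5°.
Check via Clairaut: cos φ_max = |cos φ₁| · sin C = cos(33.9°)·sin(6.6°) ≈ 0.096, again giving ≈ 84.5°.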